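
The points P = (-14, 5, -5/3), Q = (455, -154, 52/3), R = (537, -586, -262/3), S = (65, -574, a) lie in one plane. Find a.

-146

The points are coplanar iff PQ · (PR × PS) = 0.
Expanding, this is linear in a: (-189570)a + (-27677220) = 0.
So a = -146.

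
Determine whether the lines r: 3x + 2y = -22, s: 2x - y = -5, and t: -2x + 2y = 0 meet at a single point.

Lines aᵢx + bᵢy = cᵢ with pairwise distinct directions are concurrent exactly when det[aᵢ bᵢ cᵢ] = 0.
Here the determinant is 6.
Nonzero, so no common point exists.

No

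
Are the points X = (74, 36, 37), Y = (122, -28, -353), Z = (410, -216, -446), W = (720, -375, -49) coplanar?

With X as base: XY = (48, -64, -390), XZ = (336, -252, -483), XW = (646, -411, -86).
XZ × XW = (-176841, -283122, 24696).
XY · (XZ × XW) = 0.
The scalar triple product vanishes, so the four points are coplanar.

Yes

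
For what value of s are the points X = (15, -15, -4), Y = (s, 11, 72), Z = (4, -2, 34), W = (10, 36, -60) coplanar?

-7

Normal to plane XZW: n = (-2666, -806, -496); plane equation n·P = -25916.
Requiring n·Y = -25916: (-2666)s + (-44578) = -25916.
So s = -7.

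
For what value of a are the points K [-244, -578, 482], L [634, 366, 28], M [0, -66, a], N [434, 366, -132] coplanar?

Normal to plane KLN: n = (-151040, 231280, 188800); plane equation n·P = -5824480.
Requiring n·M = -5824480: (188800)a + (-15264480) = -5824480.
So a = 50.

50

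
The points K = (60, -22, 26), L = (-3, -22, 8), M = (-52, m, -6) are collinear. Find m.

Direction KL = (-63, 0, -18). From the x-coordinate of M, the parameter along the line is τ = (-52 − 60)/(-63) = 16/9.
Then m = (-22) + 16/9·(0) = -22.

-22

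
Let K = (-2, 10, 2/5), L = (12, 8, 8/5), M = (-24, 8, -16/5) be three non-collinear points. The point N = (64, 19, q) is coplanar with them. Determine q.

The plane through K, L, M has equation (48/5)x + 24y − 72z = 192.
Substituting N: (-72)q + (5352/5) = 192, so q = 61/5.

61/5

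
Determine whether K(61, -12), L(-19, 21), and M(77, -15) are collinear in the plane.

No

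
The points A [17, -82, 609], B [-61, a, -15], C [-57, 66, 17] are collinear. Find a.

74

Collinearity requires AB × AC = 0; each component is linear in a.
The x-component gives (-592)a + (43808) = 0, so a = 74.
The remaining components then also vanish.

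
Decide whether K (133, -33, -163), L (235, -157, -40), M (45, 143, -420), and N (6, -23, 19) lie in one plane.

With K as base: KL = (102, -124, 123), KM = (-88, 176, -257), KN = (-127, 10, 182).
KM × KN = (34602, 48655, 21472).
KL · (KM × KN) = 137240.
Since 137240 ≠ 0, the four points are not coplanar.

No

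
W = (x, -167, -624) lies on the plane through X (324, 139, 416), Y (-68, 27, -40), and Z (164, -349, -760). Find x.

-354

Coplanarity requires XY · (XZ × XW) = 0.
XY = (-392, -112, -456), XZ = (-160, -488, -1176); the triple product is linear in x with coefficient -90816 and constant term -32148864.
Setting it to zero: x = -354.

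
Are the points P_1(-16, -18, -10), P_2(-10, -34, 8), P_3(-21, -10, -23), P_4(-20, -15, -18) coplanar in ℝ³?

No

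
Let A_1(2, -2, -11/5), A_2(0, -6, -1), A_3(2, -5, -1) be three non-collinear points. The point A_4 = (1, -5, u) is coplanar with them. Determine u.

-6/5

Coplanarity requires A_1A_2 · (A_1A_3 × A_1A_4) = 0.
A_1A_2 = (-2, -4, 6/5), A_1A_3 = (0, -3, 6/5); the triple product is linear in u with coefficient 6 and constant term 36/5.
Setting it to zero: u = -6/5.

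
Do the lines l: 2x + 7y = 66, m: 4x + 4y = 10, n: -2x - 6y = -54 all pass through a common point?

No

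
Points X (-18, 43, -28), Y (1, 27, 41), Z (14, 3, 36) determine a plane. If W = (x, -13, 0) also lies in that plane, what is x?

18

A normal to the plane is n = XY × XZ = (1736, 992, -248).
W lies in the plane iff n · XW = 0.
This gives (1736)x + (-31248) = 0, so x = 18.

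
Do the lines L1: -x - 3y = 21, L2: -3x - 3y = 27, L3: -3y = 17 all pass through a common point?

Lines aᵢx + bᵢy = cᵢ with pairwise distinct directions are concurrent exactly when det[aᵢ bᵢ cᵢ] = 0.
Here the determinant is 6.
Nonzero, so no common point exists.

No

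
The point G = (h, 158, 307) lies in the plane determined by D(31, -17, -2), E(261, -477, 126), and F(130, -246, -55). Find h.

-9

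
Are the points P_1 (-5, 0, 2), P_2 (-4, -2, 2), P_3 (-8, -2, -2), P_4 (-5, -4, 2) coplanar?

No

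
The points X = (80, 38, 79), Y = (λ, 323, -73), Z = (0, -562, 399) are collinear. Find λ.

118

Collinearity requires XY × XZ = 0; each component is linear in λ.
The y-component gives (-320)λ + (37760) = 0, so λ = 118.
The remaining components then also vanish.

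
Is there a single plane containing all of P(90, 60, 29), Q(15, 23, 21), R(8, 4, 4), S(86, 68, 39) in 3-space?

A normal to the plane through P, Q, R is n = PQ × PR = (477, -1219, 1166).
The plane has equation n·X = 3604. For S: n·S = 3604.
Equal, so S lies in the plane and all four are coplanar.

Yes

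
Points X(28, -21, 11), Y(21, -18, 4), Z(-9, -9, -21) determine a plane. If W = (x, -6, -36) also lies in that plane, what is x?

-34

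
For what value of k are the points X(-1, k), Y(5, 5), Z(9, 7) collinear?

2

The three points are collinear iff det[XY; XZ] = 0.
This determinant is linear in k: (4)k + (-8) = 0, so k = 2.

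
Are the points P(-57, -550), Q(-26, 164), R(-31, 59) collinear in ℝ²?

No

PQ = (31, 714), PR = (26, 609).
det[PQ; PR] = (31)(609) − (714)(26) = 315.
The determinant is nonzero, so they are not collinear.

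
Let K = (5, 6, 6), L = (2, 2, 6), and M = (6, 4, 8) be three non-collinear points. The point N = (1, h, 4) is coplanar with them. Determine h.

Coplanarity requires KL · (KM × KN) = 0.
KL = (-3, -4, 0), KM = (1, -2, 2); the triple product is linear in h with coefficient 6 and constant term -24.
Setting it to zero: h = 4.

4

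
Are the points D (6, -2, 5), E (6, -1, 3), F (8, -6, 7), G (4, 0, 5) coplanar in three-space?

No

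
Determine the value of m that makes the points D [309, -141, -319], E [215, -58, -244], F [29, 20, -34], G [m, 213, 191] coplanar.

Coplanarity ⇔ det[DE; DF; DG] = 0.
Expanding, this is linear in m: (11580)m + (2605500) = 0.
So m = -225.

-225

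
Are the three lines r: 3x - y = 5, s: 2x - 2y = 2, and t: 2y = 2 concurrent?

The three lines meet at one point iff the augmented coefficient matrix [aᵢ bᵢ cᵢ] has rank < 3, i.e. its determinant vanishes.
Here the determinant is 0.
It vanishes, so the lines are concurrent at (2, 1).

Yes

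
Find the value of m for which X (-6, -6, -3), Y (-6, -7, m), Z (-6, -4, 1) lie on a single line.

Collinearity requires XY × XZ = 0; each component is linear in m.
The x-component gives (-2)m + (-10) = 0, so m = -5.
The remaining components then also vanish.

-5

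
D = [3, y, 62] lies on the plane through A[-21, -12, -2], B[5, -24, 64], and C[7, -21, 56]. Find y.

A normal to the plane is n = AB × AC = (-102, 340, 102).
D lies in the plane iff n · AD = 0.
This gives (340)y + (8160) = 0, so y = -24.

-24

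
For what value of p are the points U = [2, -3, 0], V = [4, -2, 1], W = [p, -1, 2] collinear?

6

Collinearity requires UV × UW = 0; each component is linear in p.
The y-component gives (1)p + (-6) = 0, so p = 6.
The remaining components then also vanish.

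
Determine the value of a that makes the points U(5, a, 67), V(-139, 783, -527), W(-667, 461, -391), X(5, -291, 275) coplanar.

Coplanarity ⇔ det[UV; UW; UX] = 0.
Expanding, this is linear in a: (-443040)a + (-1329120) = 0.
So a = -3.

-3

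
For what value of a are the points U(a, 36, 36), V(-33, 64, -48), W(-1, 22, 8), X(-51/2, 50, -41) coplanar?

1

Coplanarity ⇔ det[UV; UW; UX] = 0.
Expanding, this is linear in a: (-490)a + (490) = 0.
So a = 1.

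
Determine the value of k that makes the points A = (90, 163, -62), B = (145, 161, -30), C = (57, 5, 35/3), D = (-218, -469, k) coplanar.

Coplanarity ⇔ det[AB; AC; AD] = 0.
Expanding, this is linear in k: (-8756)k + (1173304) = 0.
So k = 134.

134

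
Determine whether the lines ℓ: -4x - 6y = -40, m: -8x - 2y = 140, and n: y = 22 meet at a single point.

Yes

Intersecting ℓ and m: solving the 2×2 system gives (x, y) = (-23, 22).
Substitute into n: (0)(-23) + (1)(22) = 22.
This equals 22, so (-23, 22) lies on all three lines and they are concurrent.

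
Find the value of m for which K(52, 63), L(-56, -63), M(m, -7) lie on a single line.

-8

Collinearity: (M − K) must be parallel to (L − K) = (-108, -126).
Cross-multiplying the components: (m − 52)·(-126) = (-70)·(-108).
Solving gives m = -8.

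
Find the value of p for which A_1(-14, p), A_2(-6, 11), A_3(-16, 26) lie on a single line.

Collinearity: (A_1 − A_2) must be parallel to (A_3 − A_2) = (-10, 15).
Cross-multiplying the components: (p − 11)·(-10) = (-8)·(15).
Solving gives p = 23.

23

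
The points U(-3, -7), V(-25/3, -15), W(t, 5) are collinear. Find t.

Collinearity: (W − U) must be parallel to (V − U) = (-16/3, -8).
Cross-multiplying the components: (t − (-3))·(-8) = (12)·(-16/3).
Solving gives t = 5.

5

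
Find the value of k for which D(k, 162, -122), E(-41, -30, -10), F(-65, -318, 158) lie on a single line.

-25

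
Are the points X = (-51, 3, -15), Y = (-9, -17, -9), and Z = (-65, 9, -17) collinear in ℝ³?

No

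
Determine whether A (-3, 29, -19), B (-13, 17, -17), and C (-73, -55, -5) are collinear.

AB = (-10, -12, 2), AC = (-70, -84, 14).
AB × AC = (0, 0, 0).
The cross product vanishes, so the three points are collinear.

Yes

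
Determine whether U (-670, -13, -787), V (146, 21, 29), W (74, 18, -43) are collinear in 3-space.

UV = (816, 34, 816), UW = (744, 31, 744).
UV × UW = (0, 0, 0).
The cross product vanishes, so the three points are collinear.

Yes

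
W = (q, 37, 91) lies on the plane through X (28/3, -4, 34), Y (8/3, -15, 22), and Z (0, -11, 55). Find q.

32

A normal to the plane is n = XY × XZ = (-315, 252, -56).
W lies in the plane iff n · XW = 0.
This gives (-315)q + (10080) = 0, so q = 32.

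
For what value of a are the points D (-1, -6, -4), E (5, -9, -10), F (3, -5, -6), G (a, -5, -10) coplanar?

Coplanarity ⇔ det[DE; DF; DG] = 0.
Expanding, this is linear in a: (12)a + (-108) = 0.
So a = 9.

9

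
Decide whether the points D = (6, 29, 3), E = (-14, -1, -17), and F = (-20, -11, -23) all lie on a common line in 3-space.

No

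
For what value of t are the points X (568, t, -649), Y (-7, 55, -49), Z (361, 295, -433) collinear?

Collinearity requires XY × XZ = 0; each component is linear in t.
The x-component gives (384)t + (-165120) = 0, so t = 430.
The remaining components then also vanish.

430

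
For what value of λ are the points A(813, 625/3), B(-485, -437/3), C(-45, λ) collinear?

The three points are collinear iff det[AB; AC] = 0.
This determinant is linear in λ: (-1298)λ + (-99946/3) = 0, so λ = -77/3.

-77/3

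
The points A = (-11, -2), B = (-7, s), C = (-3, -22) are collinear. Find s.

Collinearity: (B − A) must be parallel to (C − A) = (8, -20).
Cross-multiplying the components: (s − (-2))·(8) = (4)·(-20).
Solving gives s = -12.

-12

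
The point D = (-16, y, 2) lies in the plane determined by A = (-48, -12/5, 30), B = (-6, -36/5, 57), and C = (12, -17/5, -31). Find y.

-16/5

A normal to the plane is n = AB × AC = (1599/5, 4182, 246).
D lies in the plane iff n · AD = 0.
This gives (4182)y + (66912/5) = 0, so y = -16/5.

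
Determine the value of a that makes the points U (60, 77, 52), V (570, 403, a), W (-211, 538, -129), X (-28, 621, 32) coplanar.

510

The points are coplanar iff UV · (UW × UX) = 0.
Expanding, this is linear in a: (-106856)a + (54496560) = 0.
So a = 510.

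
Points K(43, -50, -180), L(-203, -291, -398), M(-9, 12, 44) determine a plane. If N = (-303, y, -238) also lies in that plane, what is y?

Coplanarity requires KL · (KM × KN) = 0.
KL = (-246, -241, -218), KM = (-52, 62, 224); the triple product is linear in y with coefficient 66440 and constant term 18935400.
Setting it to zero: y = -285.

-285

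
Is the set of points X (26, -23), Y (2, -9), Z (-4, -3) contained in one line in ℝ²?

XY = (-24, 14), XZ = (-30, 20).
If collinear, XZ would be a scalar multiple of XY. But (-24)·(20) ≠ (14)·(-30) (difference -60), so they are not parallel; the points are not collinear.

No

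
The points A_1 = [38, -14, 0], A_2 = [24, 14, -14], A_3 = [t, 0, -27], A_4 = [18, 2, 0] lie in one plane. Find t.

61

Normal to plane A_1A_2A_4: n = (224, 280, 336); plane equation n·P = 4592.
Requiring n·A_3 = 4592: (224)t + (-9072) = 4592.
So t = 61.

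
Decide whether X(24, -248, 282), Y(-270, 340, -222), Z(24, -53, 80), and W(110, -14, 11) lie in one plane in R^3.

No

The four points are coplanar iff the 3×3 determinant with rows XY, XZ, XW is zero.
Rows: (-294, 588, -504), (0, 195, -202), (86, 234, -271).
Expanding along the first row: (-294)(-5577) − (588)(17372) + (-504)(-16770) = -123018.
Nonzero ⇒ not coplanar.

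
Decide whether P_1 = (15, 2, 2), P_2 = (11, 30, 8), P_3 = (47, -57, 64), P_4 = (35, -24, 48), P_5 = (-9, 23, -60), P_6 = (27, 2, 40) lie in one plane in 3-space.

Yes

The plane through P_1, P_2, P_3 has normal n = P_1P_2 × P_1P_3 = (2090, 440, -660) and equation n·P = 30910.
Checking the remaining points: n·P_4 = 30910, n·P_5 = 30910, n·P_6 = 30910.
All equal 30910, so all 6 points lie in one plane.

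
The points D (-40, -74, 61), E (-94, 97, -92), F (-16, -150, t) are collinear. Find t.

129

Collinearity requires DE × DF = 0; each component is linear in t.
The x-component gives (171)t + (-22059) = 0, so t = 129.
The remaining components then also vanish.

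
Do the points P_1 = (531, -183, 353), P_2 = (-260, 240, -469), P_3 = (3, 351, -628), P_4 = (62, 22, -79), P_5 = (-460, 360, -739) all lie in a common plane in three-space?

The plane through P_1, P_2, P_3 has normal n = P_1P_2 × P_1P_3 = (23985, -341955, -199050) and equation n·P = 5049150.
Checking the remaining points: n·P_4 = 9689010, n·P_5 = 12961050.
Since n·P_4 = 9689010 ≠ 5049150, P_4 is off the plane and the points are not all coplanar.

No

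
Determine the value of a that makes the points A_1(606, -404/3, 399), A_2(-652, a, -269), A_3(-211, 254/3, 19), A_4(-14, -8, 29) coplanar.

488/3

Coplanarity ⇔ det[A_1A_2; A_1A_3; A_1A_4] = 0.
Expanding, this is linear in a: (-66690)a + (10848240) = 0.
So a = 488/3.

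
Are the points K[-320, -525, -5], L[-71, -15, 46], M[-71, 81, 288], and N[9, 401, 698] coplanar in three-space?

Yes

With K as base: KL = (249, 510, 51), KM = (249, 606, 293), KN = (329, 926, 703).
KM × KN = (154700, -78650, 31200).
KL · (KM × KN) = 0.
The scalar triple product vanishes, so the four points are coplanar.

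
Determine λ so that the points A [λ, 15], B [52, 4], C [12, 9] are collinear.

-36

Collinearity: (A − B) must be parallel to (C − B) = (-40, 5).
Cross-multiplying the components: (λ − 52)·(5) = (11)·(-40).
Solving gives λ = -36.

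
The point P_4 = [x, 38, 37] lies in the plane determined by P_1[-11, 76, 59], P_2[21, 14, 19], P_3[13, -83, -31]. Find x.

A normal to the plane is n = P_1P_2 × P_1P_3 = (-780, 1920, -3600).
P_4 lies in the plane iff n · P_1P_4 = 0.
This gives (-780)x + (-2340) = 0, so x = -3.

-3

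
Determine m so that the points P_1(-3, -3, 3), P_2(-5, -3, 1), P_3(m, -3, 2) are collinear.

-4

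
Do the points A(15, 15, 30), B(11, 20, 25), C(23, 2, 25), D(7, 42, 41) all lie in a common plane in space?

With A as base: AB = (-4, 5, -5), AC = (8, -13, -5), AD = (-8, 27, 11).
AC × AD = (-8, -48, 112).
AB · (AC × AD) = -768.
Since -768 ≠ 0, the four points are not coplanar.

No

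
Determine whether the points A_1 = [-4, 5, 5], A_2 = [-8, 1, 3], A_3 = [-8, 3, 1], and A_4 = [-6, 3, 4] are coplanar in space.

With A_1 as base: A_1A_2 = (-4, -4, -2), A_1A_3 = (-4, -2, -4), A_1A_4 = (-2, -2, -1).
A_1A_3 × A_1A_4 = (-6, 4, 4).
A_1A_2 · (A_1A_3 × A_1A_4) = 0.
The scalar triple product vanishes, so the four points are coplanar.

Yes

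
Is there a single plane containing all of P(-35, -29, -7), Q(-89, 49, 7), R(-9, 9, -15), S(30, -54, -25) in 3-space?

The four points are coplanar iff the 3×3 determinant with rows PQ, PR, PS is zero.
Rows: (-54, 78, 14), (26, 38, -8), (65, -25, -18).
Expanding along the first row: (-54)(-884) − (78)(52) + (14)(-3120) = 0.
Zero determinant ⇒ coplanar.

Yes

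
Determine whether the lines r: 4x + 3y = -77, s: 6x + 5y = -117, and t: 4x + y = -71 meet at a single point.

Intersecting r and s: solving the 2×2 system gives (x, y) = (-17, -3).
Substitute into t: (4)(-17) + (1)(-3) = -71.
This equals -71, so (-17, -3) lies on all three lines and they are concurrent.

Yes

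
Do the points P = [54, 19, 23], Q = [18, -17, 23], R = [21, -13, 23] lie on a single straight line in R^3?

PQ = (-36, -36, 0), PR = (-33, -32, 0).
Comparing components 1 and 2: (-36)(-32) − (-36)(-33) = -36 ≠ 0, so PQ and PR are not parallel and the points are not collinear.

No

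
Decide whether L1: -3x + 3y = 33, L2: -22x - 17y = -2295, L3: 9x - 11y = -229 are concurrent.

No

Lines aᵢx + bᵢy = cᵢ with pairwise distinct directions are concurrent exactly when det[aᵢ bᵢ cᵢ] = 0.
Here the determinant is 12.
Nonzero, so no common point exists.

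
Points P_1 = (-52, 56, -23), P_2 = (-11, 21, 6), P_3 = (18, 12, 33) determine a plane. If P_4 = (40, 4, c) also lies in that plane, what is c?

The plane through P_1, P_2, P_3 has equation −684x − 266y + 646z = 5814.
Substituting P_4: (646)c + (-28424) = 5814, so c = 53.

53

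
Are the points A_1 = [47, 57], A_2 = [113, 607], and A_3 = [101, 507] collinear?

Yes

A_1A_2 = (66, 550), A_1A_3 = (54, 450).
Twice the signed area of △A_1A_2A_3 is (66)(450) − (550)(54) = 0.
The triangle is degenerate (zero area), so the points are collinear.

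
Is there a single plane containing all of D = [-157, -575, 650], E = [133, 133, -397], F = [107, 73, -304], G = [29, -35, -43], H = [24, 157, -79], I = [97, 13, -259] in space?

The plane through D, E, F has normal n = DE × DF = (3024, 252, 1008) and equation n·P = 35532.
Checking the remaining points: n·G = 35532, n·H = 32508, n·I = 35532.
Since n·H = 32508 ≠ 35532, H is off the plane and the points are not all coplanar.

No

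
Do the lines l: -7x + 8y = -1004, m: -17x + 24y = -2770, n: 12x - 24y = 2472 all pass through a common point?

No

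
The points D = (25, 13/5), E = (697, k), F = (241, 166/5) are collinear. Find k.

489/5

The three points are collinear iff det[DE; DF] = 0.
This determinant is linear in k: (-216)k + (105624/5) = 0, so k = 489/5.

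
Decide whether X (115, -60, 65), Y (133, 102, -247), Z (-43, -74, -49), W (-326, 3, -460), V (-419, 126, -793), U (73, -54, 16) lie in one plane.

No

The plane through X, Y, Z has normal n = XY × XZ = (-22836, 51348, 25344) and equation n·P = -4059660.
Checking the remaining points: n·W = -4059660, n·V = -4059660, n·U = -4034316.
Since n·U = -4034316 ≠ -4059660, U is off the plane and the points are not all coplanar.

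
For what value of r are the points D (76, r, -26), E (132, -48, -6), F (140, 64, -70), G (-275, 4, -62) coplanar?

-39/2

Coplanarity ⇔ det[DE; DF; DG] = 0.
Expanding, this is linear in r: (-26496)r + (-516672) = 0.
So r = -39/2.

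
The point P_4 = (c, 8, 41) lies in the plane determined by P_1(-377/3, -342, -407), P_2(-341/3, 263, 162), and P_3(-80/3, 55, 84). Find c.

The plane through P_1, P_2, P_3 has equation 71162x + 50439y − 55131z = -11263537/3.
Substituting P_4: (71162)c + (-1856859) = -11263537/3, so c = -80/3.

-80/3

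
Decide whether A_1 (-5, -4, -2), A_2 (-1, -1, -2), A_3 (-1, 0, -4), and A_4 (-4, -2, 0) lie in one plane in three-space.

A normal to the plane through A_1, A_2, A_3 is n = A_1A_2 × A_1A_3 = (-6, 8, 4).
The plane has equation n·P = -10. For A_4: n·A_4 = 8.
8 ≠ -10, so A_4 is off the plane.

No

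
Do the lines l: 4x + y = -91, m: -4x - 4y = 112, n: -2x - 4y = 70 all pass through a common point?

Yes

The three lines meet at one point iff the augmented coefficient matrix [aᵢ bᵢ cᵢ] has rank < 3, i.e. its determinant vanishes.
Here the determinant is 0.
It vanishes, so the lines are concurrent at (-21, -7).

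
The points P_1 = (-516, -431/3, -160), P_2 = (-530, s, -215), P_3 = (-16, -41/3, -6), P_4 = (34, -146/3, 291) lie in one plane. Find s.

The points are coplanar iff P_1P_2 · (P_1P_3 × P_1P_4) = 0.
Expanding, this is linear in s: (-140800)s + (-58572800/3) = 0.
So s = -416/3.

-416/3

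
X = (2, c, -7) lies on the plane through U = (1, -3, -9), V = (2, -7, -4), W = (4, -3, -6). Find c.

-4

Coplanarity requires UV · (UW × UX) = 0.
UV = (1, -4, 5), UW = (3, 0, 3); the triple product is linear in c with coefficient 12 and constant term 48.
Setting it to zero: c = -4.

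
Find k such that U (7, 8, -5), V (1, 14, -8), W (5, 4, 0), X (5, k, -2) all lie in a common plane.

6

Normal to plane UVW: n = (18, 36, 36); plane equation n·P = 234.
Requiring n·X = 234: (36)k + (18) = 234.
So k = 6.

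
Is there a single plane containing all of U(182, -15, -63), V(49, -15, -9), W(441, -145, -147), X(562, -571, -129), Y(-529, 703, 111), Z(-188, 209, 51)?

No

The plane through U, V, W has normal n = UV × UW = (7020, 2814, 17290) and equation n·P = 146160.
Checking the remaining points: n·X = 108036, n·Y = 183852, n·Z = 150156.
Since n·X = 108036 ≠ 146160, X is off the plane and the points are not all coplanar.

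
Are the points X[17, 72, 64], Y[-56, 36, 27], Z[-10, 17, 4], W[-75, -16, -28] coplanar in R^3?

With X as base: XY = (-73, -36, -37), XZ = (-27, -55, -60), XW = (-92, -88, -92).
XZ × XW = (-220, 3036, -2684).
XY · (XZ × XW) = 6072.
Since 6072 ≠ 0, the four points are not coplanar.

No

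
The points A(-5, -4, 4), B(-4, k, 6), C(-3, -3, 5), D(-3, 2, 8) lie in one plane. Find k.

-1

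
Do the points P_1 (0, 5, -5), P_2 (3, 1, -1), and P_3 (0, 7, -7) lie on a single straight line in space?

No

P_1P_2 = (3, -4, 4), P_1P_3 = (0, 2, -2).
P_1P_2 × P_1P_3 = (0, 6, 6).
The cross product is nonzero, so the points do not lie on one line.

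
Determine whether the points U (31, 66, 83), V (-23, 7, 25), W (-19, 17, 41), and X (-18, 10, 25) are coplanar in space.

No

The four points are coplanar iff the 3×3 determinant with rows UV, UW, UX is zero.
Rows: (-54, -59, -58), (-50, -49, -42), (-49, -56, -58).
Expanding along the first row: (-54)(490) − (-59)(842) + (-58)(399) = 76.
Nonzero ⇒ not coplanar.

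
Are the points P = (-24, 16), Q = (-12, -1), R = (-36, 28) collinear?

No

PQ = (12, -17), PR = (-12, 12).
If collinear, PR would be a scalar multiple of PQ. But (12)·(12) ≠ (-17)·(-12) (difference -60), so they are not parallel; the points are not collinear.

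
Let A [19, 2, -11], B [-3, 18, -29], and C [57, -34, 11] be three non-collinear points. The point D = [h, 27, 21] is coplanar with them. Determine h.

A normal to the plane is n = AB × AC = (-296, -200, 184).
D lies in the plane iff n · AD = 0.
This gives (-296)h + (6512) = 0, so h = 22.

22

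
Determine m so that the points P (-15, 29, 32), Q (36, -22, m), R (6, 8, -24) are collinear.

Direction PR = (21, -21, -56). From the x-coordinate of Q, the parameter along the line is τ = (36 − (-15))/21 = 17/7.
Then m = 32 + 17/7·(-56) = -104.

-104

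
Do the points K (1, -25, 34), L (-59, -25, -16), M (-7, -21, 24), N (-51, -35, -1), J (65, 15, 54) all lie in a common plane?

Yes

The plane through K, L, M has normal n = KL × KM = (200, -200, -240) and equation n·P = -2960.
Checking the remaining points: n·N = -2960, n·J = -2960.
All equal -2960, so all 5 points lie in one plane.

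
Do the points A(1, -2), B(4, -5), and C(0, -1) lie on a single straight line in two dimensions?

Yes

AB = (3, -3), AC = (-1, 1).
det[AB; AC] = (3)(1) − (-3)(-1) = 0.
The determinant is zero, so the points are collinear.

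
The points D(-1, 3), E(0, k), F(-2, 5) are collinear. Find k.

The three points are collinear iff det[DE; DF] = 0.
This determinant is linear in k: (1)k + (-1) = 0, so k = 1.

1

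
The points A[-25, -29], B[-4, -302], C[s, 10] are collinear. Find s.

The three points are collinear iff det[AB; AC] = 0.
This determinant is linear in s: (273)s + (7644) = 0, so s = -28.

-28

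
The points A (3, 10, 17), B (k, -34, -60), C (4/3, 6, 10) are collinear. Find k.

-46/3

Direction AC = (-5/3, -4, -7). From the y-coordinate of B, the parameter along the line is τ = (-34 − 10)/(-4) = 11.
Then k = 3 + 11·(-5/3) = -46/3.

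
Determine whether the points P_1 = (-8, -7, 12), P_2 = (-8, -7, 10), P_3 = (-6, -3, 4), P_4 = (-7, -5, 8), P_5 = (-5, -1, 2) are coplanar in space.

Yes

The plane through P_1, P_2, P_3 has normal n = P_1P_2 × P_1P_3 = (8, -4, 0) and equation n·P = -36.
Checking the remaining points: n·P_4 = -36, n·P_5 = -36.
All equal -36, so all 5 points lie in one plane.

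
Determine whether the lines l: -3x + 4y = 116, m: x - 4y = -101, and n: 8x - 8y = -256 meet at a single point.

The three lines meet at one point iff the augmented coefficient matrix [aᵢ bᵢ cᵢ] has rank < 3, i.e. its determinant vanishes.
Here the determinant is -72.
Nonzero, so no common point exists.

No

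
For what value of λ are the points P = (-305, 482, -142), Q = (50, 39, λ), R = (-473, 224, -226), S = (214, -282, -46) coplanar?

-68

Normal to plane PRS: n = (-88944, -27468, 262254); plane equation n·X = -23351724.
Requiring n·Q = -23351724: (262254)λ + (-5518452) = -23351724.
So λ = -68.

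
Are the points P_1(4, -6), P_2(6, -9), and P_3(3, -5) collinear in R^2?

No

P_1P_2 = (2, -3), P_1P_3 = (-1, 1).
If collinear, P_1P_3 would be a scalar multiple of P_1P_2. But (2)·(1) ≠ (-3)·(-1) (difference -1), so they are not parallel; the points are not collinear.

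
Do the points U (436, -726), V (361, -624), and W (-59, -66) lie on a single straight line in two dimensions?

No

UV = (-75, 102), UW = (-495, 660).
Twice the signed area of △UVW is (-75)(660) − (102)(-495) = 990.
The area is nonzero, so the three points are not collinear.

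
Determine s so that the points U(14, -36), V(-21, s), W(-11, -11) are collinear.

-1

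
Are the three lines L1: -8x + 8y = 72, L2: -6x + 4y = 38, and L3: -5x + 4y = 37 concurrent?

Intersecting L1 and L2: solving the 2×2 system gives (x, y) = (-1, 8).
Substitute into L3: (-5)(-1) + (4)(8) = 37.
This equals 37, so (-1, 8) lies on all three lines and they are concurrent.

Yes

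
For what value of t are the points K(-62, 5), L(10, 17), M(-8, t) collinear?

The three points are collinear iff det[KL; KM] = 0.
This determinant is linear in t: (72)t + (-1008) = 0, so t = 14.

14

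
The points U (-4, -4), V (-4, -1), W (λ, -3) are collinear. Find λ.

Collinearity: (W − U) must be parallel to (V − U) = (0, 3).
Cross-multiplying the components: (λ − (-4))·(3) = (1)·(0).
Solving gives λ = -4.

-4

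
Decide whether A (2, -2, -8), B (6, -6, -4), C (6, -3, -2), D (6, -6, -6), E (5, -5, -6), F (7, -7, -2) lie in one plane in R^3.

No

The plane through A, B, C has normal n = AB × AC = (-20, -8, 12) and equation n·P = -120.
Checking the remaining points: n·D = -144, n·E = -132, n·F = -108.
Since n·D = -144 ≠ -120, D is off the plane and the points are not all coplanar.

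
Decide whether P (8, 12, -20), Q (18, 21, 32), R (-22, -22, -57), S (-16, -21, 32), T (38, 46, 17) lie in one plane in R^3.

The plane through P, Q, R has normal n = PQ × PR = (1435, -1190, -70) and equation n·X = -1400.
Checking the remaining points: n·S = -210, n·T = -1400.
Since n·S = -210 ≠ -1400, S is off the plane and the points are not all coplanar.

No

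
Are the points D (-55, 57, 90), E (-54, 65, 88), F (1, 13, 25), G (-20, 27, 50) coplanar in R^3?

No

With D as base: DE = (1, 8, -2), DF = (56, -44, -65), DG = (35, -30, -40).
DF × DG = (-190, -35, -140).
DE · (DF × DG) = -190.
Since -190 ≠ 0, the four points are not coplanar.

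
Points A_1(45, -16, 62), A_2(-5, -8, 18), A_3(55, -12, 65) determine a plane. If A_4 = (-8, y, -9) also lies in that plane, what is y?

16

The plane through A_1, A_2, A_3 has equation 200x − 290y − 280z = -3720.
Substituting A_4: (-290)y + (920) = -3720, so y = 16.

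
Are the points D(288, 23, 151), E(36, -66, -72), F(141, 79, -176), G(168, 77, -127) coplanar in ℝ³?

No

With D as base: DE = (-252, -89, -223), DF = (-147, 56, -327), DG = (-120, 54, -278).
DF × DG = (2090, -1626, -1218).
DE · (DF × DG) = -110352.
Since -110352 ≠ 0, the four points are not coplanar.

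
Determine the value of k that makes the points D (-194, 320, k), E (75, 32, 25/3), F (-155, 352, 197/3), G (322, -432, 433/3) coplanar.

217

Coplanarity ⇔ det[DE; DF; DG] = 0.
Expanding, this is linear in k: (-27680)k + (6006560) = 0.
So k = 217.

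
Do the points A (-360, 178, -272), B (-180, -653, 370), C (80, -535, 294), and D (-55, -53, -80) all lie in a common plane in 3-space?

A normal to the plane through A, B, C is n = AB × AC = (-12600, 180600, 237300).
The plane has equation n·P = -27862800. For D: n·D = -27862800.
Equal, so D lies in the plane and all four are coplanar.

Yes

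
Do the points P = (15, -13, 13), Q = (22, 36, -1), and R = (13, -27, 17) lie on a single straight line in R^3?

Yes

PQ = (7, 49, -14), PR = (-2, -14, 4).
PQ × PR = (0, 0, 0).
The cross product vanishes, so the three points are collinear.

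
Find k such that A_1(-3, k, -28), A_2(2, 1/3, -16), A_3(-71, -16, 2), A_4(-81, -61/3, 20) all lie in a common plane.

Coplanarity ⇔ det[A_1A_2; A_1A_3; A_1A_4] = 0.
Expanding, this is linear in k: (-1134)k + (1134) = 0.
So k = 1.

1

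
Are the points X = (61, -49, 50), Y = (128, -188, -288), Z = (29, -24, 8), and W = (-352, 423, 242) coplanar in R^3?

Yes

With X as base: XY = (67, -139, -338), XZ = (-32, 25, -42), XW = (-413, 472, 192).
XZ × XW = (24624, 23490, -4779).
XY · (XZ × XW) = 0.
The scalar triple product vanishes, so the four points are coplanar.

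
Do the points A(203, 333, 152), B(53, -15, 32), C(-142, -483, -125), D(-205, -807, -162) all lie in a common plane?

No

With A as base: AB = (-150, -348, -120), AC = (-345, -816, -277), AD = (-408, -1140, -314).
AC × AD = (-59556, 4686, 60372).
AB · (AC × AD) = 58032.
Since 58032 ≠ 0, the four points are not coplanar.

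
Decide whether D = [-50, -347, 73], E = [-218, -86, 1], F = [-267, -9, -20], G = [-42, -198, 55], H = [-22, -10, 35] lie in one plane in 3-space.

No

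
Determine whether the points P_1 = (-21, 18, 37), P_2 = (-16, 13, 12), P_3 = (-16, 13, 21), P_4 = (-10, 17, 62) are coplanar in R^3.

The four points are coplanar iff the 3×3 determinant with rows P_1P_2, P_1P_3, P_1P_4 is zero.
Rows: (5, -5, -25), (5, -5, -16), (11, -1, 25).
Expanding along the first row: (5)(-141) − (-5)(301) + (-25)(50) = -450.
Nonzero ⇒ not coplanar.

No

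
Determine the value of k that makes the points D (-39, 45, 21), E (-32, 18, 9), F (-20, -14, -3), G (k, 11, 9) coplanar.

-25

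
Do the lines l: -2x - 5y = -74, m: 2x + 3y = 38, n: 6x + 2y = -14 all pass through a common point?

No

Lines aᵢx + bᵢy = cᵢ with pairwise distinct directions are concurrent exactly when det[aᵢ bᵢ cᵢ] = 0.
Here the determinant is -8.
Nonzero, so no common point exists.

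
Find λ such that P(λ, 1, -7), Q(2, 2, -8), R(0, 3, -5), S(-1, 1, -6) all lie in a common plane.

0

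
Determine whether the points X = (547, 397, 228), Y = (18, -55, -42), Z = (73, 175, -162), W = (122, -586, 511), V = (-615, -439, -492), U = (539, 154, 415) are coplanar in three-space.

No

The plane through X, Y, Z has normal n = XY × XZ = (116340, -78330, -96810) and equation n·P = 10468290.
Checking the remaining points: n·W = 10624950, n·V = 10468290, n·U = 10468290.
Since n·W = 10624950 ≠ 10468290, W is off the plane and the points are not all coplanar.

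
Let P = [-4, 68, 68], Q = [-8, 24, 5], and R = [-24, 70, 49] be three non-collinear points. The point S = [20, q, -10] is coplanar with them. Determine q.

Coplanarity requires PQ · (PR × PS) = 0.
PQ = (-4, -44, -63), PR = (-20, 2, -19); the triple product is linear in q with coefficient 1184 and constant term 11840.
Setting it to zero: q = -10.

-10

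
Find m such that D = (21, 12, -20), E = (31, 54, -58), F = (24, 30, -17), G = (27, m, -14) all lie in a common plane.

48

Normal to plane DEF: n = (810, -144, 54); plane equation n·P = 14202.
Requiring n·G = 14202: (-144)m + (21114) = 14202.
So m = 48.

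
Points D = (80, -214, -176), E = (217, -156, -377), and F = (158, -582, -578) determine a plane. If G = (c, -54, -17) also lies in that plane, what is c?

Coplanarity requires DE · (DF × DG) = 0.
DE = (137, 58, -201), DF = (78, -368, -402); the triple product is linear in c with coefficient -97284 and constant term 5350620.
Setting it to zero: c = 55.

55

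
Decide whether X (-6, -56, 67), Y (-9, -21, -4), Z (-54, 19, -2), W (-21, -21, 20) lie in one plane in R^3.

Yes

The four points are coplanar iff the 3×3 determinant with rows XY, XZ, XW is zero.
Rows: (-3, 35, -71), (-48, 75, -69), (-15, 35, -47).
Expanding along the first row: (-3)(-1110) − (35)(1221) + (-71)(-555) = 0.
Zero determinant ⇒ coplanar.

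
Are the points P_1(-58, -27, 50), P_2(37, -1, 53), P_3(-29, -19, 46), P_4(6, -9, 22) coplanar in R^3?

No

With P_1 as base: P_1P_2 = (95, 26, 3), P_1P_3 = (29, 8, -4), P_1P_4 = (64, 18, -28).
P_1P_3 × P_1P_4 = (-152, 556, 10).
P_1P_2 · (P_1P_3 × P_1P_4) = 46.
Since 46 ≠ 0, the four points are not coplanar.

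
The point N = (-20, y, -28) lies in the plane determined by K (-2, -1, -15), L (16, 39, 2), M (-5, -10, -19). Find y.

-33

Coplanarity requires KL · (KM × KN) = 0.
KL = (18, 40, 17), KM = (-3, -9, -4); the triple product is linear in y with coefficient 21 and constant term 693.
Setting it to zero: y = -33.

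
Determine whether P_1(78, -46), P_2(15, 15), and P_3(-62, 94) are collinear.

P_1P_2 = (-63, 61), P_1P_3 = (-140, 140).
If collinear, P_1P_3 would be a scalar multiple of P_1P_2. But (-63)·(140) ≠ (61)·(-140) (difference -280), so they are not parallel; the points are not collinear.

No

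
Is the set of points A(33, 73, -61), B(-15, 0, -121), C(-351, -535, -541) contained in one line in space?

No

AB = (-48, -73, -60), AC = (-384, -608, -480).
AB × AC = (-1440, 0, 1152).
The cross product is nonzero, so the points do not lie on one line.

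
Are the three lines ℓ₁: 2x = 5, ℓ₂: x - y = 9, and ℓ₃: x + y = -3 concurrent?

Intersecting ℓ₁ and ℓ₂: solving the 2×2 system gives (x, y) = (5/2, -13/2).
Substitute into ℓ₃: (1)(5/2) + (1)(-13/2) = -4.
But ℓ₃ requires -3 ≠ -4, so the three lines have no common point.

No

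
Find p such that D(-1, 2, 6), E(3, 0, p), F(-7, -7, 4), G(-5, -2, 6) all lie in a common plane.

2

Normal to plane DFG: n = (-8, 8, -12); plane equation n·P = -48.
Requiring n·E = -48: (-12)p + (-24) = -48.
So p = 2.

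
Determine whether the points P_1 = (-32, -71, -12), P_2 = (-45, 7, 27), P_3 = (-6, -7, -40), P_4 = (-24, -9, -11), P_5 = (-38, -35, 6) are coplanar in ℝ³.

Yes

The plane through P_1, P_2, P_3 has normal n = P_1P_2 × P_1P_3 = (-4680, 650, -2860) and equation n·P = 137930.
Checking the remaining points: n·P_4 = 137930, n·P_5 = 137930.
All equal 137930, so all 5 points lie in one plane.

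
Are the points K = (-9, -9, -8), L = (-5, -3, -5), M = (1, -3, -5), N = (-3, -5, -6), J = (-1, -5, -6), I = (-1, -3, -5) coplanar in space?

Yes

The plane through K, L, M has normal n = KL × KM = (0, 18, -36) and equation n·P = 126.
Checking the remaining points: n·N = 126, n·J = 126, n·I = 126.
All equal 126, so all 6 points lie in one plane.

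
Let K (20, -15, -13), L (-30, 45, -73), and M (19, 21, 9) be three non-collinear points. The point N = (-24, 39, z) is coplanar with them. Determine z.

-65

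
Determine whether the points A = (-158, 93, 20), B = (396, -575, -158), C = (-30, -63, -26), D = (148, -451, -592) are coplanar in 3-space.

Yes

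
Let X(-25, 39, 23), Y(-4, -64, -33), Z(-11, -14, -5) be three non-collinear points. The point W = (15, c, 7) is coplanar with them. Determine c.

A normal to the plane is n = XY × XZ = (-84, -196, 329).
W lies in the plane iff n · XW = 0.
This gives (-196)c + (-980) = 0, so c = -5.

-5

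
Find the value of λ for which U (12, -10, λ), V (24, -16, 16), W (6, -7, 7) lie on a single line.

10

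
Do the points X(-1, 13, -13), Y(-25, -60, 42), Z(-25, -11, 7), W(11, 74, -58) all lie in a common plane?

Yes

A normal to the plane through X, Y, Z is n = XY × XZ = (-140, -840, -1176).
The plane has equation n·P = 4508. For W: n·W = 4508.
Equal, so W lies in the plane and all four are coplanar.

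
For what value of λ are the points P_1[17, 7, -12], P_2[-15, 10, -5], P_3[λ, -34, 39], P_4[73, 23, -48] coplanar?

1

Coplanarity ⇔ det[P_1P_2; P_1P_3; P_1P_4] = 0.
Expanding, this is linear in λ: (220)λ + (-220) = 0.
So λ = 1.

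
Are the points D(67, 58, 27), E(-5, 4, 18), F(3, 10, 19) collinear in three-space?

Yes

DE = (-72, -54, -9), DF = (-64, -48, -8).
Each component of DF is 8/9 times the corresponding component of DE, so DF = 8/9·DE and the points are collinear.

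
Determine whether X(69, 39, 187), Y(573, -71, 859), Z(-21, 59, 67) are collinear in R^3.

No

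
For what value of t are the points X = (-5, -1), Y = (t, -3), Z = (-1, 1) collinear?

-9

The three points are collinear iff det[XY; XZ] = 0.
This determinant is linear in t: (2)t + (18) = 0, so t = -9.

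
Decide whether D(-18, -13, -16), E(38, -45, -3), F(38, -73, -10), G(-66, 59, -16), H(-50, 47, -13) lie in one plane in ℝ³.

The plane through D, E, F has normal n = DE × DF = (588, 392, -1568) and equation n·P = 9408.
Checking the remaining points: n·G = 9408, n·H = 9408.
All equal 9408, so all 5 points lie in one plane.

Yes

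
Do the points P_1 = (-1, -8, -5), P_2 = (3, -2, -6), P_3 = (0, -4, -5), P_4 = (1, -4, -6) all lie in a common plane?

A normal to the plane through P_1, P_2, P_3 is n = P_1P_2 × P_1P_3 = (4, -1, 10).
The plane has equation n·P = -46. For P_4: n·P_4 = -52.
-52 ≠ -46, so P_4 is off the plane.

No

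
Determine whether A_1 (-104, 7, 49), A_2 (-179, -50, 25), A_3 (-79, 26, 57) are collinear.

Yes

A_1A_2 = (-75, -57, -24), A_1A_3 = (25, 19, 8).
Each component of A_1A_3 is -1/3 times the corresponding component of A_1A_2, so A_1A_3 = -1/3·A_1A_2 and the points are collinear.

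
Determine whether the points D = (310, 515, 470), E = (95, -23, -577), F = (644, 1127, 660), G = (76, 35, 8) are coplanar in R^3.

Yes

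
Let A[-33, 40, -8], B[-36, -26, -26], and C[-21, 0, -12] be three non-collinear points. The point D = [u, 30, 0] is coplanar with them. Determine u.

Coplanarity requires AB · (AC × AD) = 0.
AB = (-3, -66, -18), AC = (12, -40, -4); the triple product is linear in u with coefficient -456 and constant term -5472.
Setting it to zero: u = -12.

-12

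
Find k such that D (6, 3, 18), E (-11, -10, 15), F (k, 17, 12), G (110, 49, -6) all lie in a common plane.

Normal to plane DEG: n = (450, -720, 570); plane equation n·P = 10800.
Requiring n·F = 10800: (450)k + (-5400) = 10800.
So k = 36.

36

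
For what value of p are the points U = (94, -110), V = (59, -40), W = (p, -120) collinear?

Collinearity: (W − U) must be parallel to (V − U) = (-35, 70).
Cross-multiplying the components: (p − 94)·(70) = (-10)·(-35).
Solving gives p = 99.

99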